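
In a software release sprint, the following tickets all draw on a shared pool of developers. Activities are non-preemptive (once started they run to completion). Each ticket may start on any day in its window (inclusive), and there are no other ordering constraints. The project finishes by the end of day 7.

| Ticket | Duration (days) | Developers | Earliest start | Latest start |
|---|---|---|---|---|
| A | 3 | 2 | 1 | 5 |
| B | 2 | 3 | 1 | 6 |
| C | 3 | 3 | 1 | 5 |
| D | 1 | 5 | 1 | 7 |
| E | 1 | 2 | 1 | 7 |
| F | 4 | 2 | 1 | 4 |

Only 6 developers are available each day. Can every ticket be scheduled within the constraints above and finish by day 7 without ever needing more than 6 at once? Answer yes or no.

yes

Schedule A@1, B@1, C@4, D@7, E@3, F@3: d1:5  d2:5  d3:6  d4:5  d5:5  d6:5  d7:5 — peak 6 ≤ 6.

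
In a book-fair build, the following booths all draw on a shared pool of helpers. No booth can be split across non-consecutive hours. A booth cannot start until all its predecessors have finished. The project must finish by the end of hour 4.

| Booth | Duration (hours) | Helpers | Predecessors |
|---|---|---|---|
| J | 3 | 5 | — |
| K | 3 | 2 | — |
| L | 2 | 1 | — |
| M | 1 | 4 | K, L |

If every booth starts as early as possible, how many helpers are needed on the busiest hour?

8

Early-start schedule: J@1, K@1, L@1, M@4.
Load per hour: hour 1: 8, hour 2: 8, hour 3: 7, hour 4: 4.
Peak is 8.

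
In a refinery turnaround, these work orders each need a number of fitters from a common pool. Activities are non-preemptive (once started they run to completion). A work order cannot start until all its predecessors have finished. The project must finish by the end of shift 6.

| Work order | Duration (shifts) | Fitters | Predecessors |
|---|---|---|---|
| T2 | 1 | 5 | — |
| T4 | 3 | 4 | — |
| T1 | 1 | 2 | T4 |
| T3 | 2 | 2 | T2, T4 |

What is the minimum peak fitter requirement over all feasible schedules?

5

Early-start (T2@1, T4@1, T1@4, T3@4) gives peak 9: s1:9  s2:4  s3:4  s4:4  s5:2  s6:0.
Shift T4→2, T1→5, T3→5.
Schedule T2@1, T4@2, T1@5, T3@5: s1:5  s2:4  s3:4  s4:4  s5:4  s6:2 — peak 5.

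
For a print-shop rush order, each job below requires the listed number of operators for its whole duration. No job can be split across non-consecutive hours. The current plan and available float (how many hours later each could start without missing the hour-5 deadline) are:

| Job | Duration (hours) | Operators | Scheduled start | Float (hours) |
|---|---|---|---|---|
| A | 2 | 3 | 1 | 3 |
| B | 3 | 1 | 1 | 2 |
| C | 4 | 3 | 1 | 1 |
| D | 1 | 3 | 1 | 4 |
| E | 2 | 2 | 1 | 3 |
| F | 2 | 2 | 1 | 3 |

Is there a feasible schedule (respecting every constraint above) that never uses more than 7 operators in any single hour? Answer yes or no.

Schedule A@1, B@1, C@1, D@3, E@4, F@4: h1:7  h2:7  h3:7  h4:7  h5:4 — peak 7 ≤ 7.

yes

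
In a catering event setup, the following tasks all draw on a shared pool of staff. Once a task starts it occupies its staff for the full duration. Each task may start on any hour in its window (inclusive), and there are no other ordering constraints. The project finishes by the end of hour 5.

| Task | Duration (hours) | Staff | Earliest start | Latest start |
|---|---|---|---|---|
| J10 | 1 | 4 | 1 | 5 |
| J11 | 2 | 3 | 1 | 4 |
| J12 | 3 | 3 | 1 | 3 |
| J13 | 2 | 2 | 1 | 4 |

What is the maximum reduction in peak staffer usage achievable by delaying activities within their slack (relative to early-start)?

6

Early-start peak: h1:12  h2:8  h3:3  h4:0  h5:0 ⇒ 12.
Leveled (J10@1, J11@2, J12@2, J13@4): h1:4  h2:6  h3:6  h4:5  h5:2 ⇒ 6.
Reduction 12 − 6 = 6.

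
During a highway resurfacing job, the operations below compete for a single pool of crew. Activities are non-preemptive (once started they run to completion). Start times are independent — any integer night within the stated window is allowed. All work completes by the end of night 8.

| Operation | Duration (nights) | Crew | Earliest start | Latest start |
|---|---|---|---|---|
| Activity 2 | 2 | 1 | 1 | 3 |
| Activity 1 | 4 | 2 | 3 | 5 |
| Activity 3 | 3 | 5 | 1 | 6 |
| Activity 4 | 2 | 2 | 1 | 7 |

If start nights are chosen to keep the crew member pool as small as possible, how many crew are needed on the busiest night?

Early-start (Activity 2@1, Activity 1@3, Activity 3@1, Activity 4@1) gives peak 8: n1:8  n2:8  n3:7  n4:2  n5:2  n6:2  n7:0  n8:0.
Shift Activity 1→4, Activity 4→4.
Schedule Activity 2@1, Activity 1@4, Activity 3@1, Activity 4@4: n1:6  n2:6  n3:5  n4:4  n5:4  n6:2  n7:2  n8:0 — peak 6.

6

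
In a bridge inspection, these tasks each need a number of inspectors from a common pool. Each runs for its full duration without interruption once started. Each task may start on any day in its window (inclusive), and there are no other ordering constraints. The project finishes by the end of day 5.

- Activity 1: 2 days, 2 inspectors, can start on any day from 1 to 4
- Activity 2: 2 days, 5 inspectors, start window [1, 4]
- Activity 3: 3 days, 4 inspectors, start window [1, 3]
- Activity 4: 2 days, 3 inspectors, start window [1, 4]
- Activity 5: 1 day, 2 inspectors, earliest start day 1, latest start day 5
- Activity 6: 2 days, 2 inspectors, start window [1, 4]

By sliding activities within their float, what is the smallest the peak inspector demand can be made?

8

Early-start (Activity 1@1, Activity 2@1, Activity 3@1, Activity 4@1, Activity 5@1, Activity 6@1) gives peak 18: d1:18  d2:16  d3:4  d4:0  d5:0.
Shift Activity 2→4, Activity 4→3, Activity 5→5.
Schedule Activity 1@1, Activity 2@4, Activity 3@1, Activity 4@3, Activity 5@5, Activity 6@1: d1:8  d2:8  d3:7  d4:8  d5:7 — peak 8.
Total inspector-days = 38 over 5 days ⇒ peak ≥ ⌈38/5⌉ = 8, so 8 is optimal.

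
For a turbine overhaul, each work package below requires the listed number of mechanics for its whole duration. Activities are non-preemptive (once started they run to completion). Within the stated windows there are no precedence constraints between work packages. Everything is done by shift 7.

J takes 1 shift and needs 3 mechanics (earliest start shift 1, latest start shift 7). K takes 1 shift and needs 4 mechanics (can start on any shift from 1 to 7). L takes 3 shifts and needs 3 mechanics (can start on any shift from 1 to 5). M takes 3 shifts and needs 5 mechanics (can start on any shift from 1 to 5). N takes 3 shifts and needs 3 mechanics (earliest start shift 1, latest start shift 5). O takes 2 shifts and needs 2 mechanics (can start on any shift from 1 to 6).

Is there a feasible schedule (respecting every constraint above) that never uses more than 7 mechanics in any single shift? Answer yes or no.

Schedule J@1, K@1, L@2, M@5, N@2, O@5: s1:7  s2:6  s3:6  s4:6  s5:7  s6:7  s7:5 — peak 7 ≤ 7.

yes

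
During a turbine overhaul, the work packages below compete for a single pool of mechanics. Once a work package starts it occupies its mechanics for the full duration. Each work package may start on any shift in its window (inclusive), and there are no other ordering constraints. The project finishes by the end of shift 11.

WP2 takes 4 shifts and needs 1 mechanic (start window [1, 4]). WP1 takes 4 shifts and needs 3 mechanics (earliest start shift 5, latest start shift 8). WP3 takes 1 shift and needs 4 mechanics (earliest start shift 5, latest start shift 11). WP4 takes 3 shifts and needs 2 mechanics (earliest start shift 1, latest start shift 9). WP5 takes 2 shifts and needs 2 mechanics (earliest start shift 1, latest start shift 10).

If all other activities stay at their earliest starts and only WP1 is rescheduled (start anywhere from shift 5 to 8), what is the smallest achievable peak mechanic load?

WP1@5: s1:5  s2:5  s3:3  s4:1  s5:7  s6:3  s7:3  s8:3  s9:0  s10:0  s11:0 → peak 7
WP1@6: s1:5  s2:5  s3:3  s4:1  s5:4  s6:3  s7:3  s8:3  s9:3  s10:0  s11:0 → peak 5
WP1@7: s1:5  s2:5  s3:3  s4:1  s5:4  s6:0  s7:3  s8:3  s9:3  s10:3  s11:0 → peak 5
WP1@8: s1:5  s2:5  s3:3  s4:1  s5:4  s6:0  s7:0  s8:3  s9:3  s10:3  s11:3 → peak 5
Best is WP1@6, peak 5.

5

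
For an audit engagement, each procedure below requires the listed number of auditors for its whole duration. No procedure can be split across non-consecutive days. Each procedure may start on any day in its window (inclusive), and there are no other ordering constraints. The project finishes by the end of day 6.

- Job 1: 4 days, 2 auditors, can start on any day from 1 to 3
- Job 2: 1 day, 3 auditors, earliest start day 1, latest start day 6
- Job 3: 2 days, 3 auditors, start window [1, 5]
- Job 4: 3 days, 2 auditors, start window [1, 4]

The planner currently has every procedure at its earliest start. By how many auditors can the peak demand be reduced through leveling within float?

5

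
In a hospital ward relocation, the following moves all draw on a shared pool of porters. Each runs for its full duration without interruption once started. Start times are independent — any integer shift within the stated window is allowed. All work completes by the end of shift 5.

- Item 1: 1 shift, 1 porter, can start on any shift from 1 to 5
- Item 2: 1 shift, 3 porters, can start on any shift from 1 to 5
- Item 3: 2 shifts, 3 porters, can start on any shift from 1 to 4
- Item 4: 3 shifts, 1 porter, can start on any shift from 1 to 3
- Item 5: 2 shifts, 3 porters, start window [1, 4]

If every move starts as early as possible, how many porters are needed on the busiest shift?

11

Early-start schedule: Item 1@1, Item 2@1, Item 3@1, Item 4@1, Item 5@1.
Load per shift: shift 1: 11, shift 2: 7, shift 3: 1, shift 4: 0, shift 5: 0.
Peak is 11.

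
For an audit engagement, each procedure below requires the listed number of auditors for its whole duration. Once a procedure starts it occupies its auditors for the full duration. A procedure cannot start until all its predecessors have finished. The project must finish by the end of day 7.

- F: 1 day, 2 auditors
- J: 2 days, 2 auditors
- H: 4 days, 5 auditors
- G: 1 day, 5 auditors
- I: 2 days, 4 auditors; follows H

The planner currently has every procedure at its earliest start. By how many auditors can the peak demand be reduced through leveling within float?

Early-start peak: d1:14  d2:7  d3:5  d4:5  d5:4  d6:4  d7:0 ⇒ 14.
Leveled (F@1, J@2, H@1, G@5, I@6): d1:7  d2:7  d3:7  d4:5  d5:5  d6:4  d7:4 ⇒ 7.
Reduction 14 − 7 = 7.

7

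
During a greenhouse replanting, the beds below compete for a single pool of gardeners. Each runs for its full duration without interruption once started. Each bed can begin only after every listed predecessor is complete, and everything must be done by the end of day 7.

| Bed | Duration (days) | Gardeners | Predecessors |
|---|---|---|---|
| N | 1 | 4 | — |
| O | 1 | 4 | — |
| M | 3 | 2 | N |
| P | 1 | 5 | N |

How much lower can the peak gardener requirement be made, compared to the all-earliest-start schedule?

Early-start peak: d1:8  d2:7  d3:2  d4:2  d5:0  d6:0  d7:0 ⇒ 8.
Leveled (N@1, O@2, M@3, P@6): d1:4  d2:4  d3:2  d4:2  d5:2  d6:5  d7:0 ⇒ 5.
Reduction 8 − 5 = 3.

3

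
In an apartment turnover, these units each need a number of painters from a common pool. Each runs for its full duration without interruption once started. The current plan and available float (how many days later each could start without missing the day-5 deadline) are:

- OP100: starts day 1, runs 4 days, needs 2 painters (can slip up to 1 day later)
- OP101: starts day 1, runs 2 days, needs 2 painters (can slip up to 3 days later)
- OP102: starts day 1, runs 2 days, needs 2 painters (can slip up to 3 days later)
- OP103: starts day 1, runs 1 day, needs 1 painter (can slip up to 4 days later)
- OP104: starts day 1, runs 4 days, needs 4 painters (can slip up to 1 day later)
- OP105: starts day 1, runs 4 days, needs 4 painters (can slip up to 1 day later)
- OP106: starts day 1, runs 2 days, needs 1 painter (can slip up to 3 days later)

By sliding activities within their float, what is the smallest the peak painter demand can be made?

Early-start (OP100@1, OP101@1, OP102@1, OP103@1, OP104@1, OP105@1, OP106@1) gives peak 16: d1:16  d2:15  d3:10  d4:10  d5:0.
Shift OP102→3, OP106→2.
Schedule OP100@1, OP101@1, OP102@3, OP103@1, OP104@1, OP105@1, OP106@2: d1:13  d2:13  d3:13  d4:12  d5:0 — peak 13.

13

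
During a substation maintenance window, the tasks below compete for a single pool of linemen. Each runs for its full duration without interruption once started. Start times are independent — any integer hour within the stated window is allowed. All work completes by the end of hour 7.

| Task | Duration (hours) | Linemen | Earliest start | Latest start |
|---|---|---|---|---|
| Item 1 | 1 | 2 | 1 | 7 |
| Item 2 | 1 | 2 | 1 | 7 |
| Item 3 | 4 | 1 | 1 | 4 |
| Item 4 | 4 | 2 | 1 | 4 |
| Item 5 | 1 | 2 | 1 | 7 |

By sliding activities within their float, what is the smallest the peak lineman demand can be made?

Early-start (Item 1@1, Item 2@1, Item 3@1, Item 4@1, Item 5@1) gives peak 9: h1:9  h2:3  h3:3  h4:3  h5:0  h6:0  h7:0.
Shift Item 2→2, Item 4→3, Item 5→7.
Schedule Item 1@1, Item 2@2, Item 3@1, Item 4@3, Item 5@7: h1:3  h2:3  h3:3  h4:3  h5:2  h6:2  h7:2 — peak 3.
Total lineman-hours = 18 over 7 hours ⇒ peak ≥ ⌈18/7⌉ = 3, so 3 is optimal.

3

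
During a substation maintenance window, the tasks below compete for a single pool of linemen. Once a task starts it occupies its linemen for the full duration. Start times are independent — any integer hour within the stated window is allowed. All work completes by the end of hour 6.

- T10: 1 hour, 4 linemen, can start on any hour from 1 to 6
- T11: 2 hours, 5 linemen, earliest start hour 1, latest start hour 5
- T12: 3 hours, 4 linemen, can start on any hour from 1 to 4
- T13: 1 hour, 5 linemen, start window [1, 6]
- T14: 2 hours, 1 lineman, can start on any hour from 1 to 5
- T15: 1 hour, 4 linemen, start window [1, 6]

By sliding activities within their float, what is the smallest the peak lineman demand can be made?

8

Early-start (T10@1, T11@1, T12@1, T13@1, T14@1, T15@1) gives peak 23: h1:23  h2:10  h3:4  h4:0  h5:0  h6:0.
Shift T11→4, T13→6, T14→3, T15→2.
Schedule T10@1, T11@4, T12@1, T13@6, T14@3, T15@2: h1:8  h2:8  h3:5  h4:6  h5:5  h6:5 — peak 8.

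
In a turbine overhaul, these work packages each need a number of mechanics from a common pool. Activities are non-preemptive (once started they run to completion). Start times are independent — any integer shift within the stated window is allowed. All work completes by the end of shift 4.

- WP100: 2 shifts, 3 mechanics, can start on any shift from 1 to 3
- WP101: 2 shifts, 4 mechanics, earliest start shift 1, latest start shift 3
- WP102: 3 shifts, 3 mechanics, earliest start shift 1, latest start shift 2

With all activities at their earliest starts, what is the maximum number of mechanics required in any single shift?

Early-start schedule: WP100@1, WP101@1, WP102@1.
Load per shift: shift 1: 10, shift 2: 10, shift 3: 3, shift 4: 0.
Peak is 10.

10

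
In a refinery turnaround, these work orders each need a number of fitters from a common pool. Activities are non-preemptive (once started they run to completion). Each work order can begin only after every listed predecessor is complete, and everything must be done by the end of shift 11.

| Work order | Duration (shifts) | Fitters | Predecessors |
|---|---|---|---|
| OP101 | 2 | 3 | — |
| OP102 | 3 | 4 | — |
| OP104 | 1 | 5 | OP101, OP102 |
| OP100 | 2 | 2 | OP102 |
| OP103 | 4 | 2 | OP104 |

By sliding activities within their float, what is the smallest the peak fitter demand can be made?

5

Early-start (OP101@1, OP102@1, OP104@4, OP100@4, OP103@5) gives peak 7: s1:7  s2:7  s3:4  s4:7  s5:4  s6:2  s7:2  s8:2  s9:0  s10:0  s11:0.
Shift OP102→3, OP104→6, OP100→7, OP103→7.
Schedule OP101@1, OP102@3, OP104@6, OP100@7, OP103@7: s1:3  s2:3  s3:4  s4:4  s5:4  s6:5  s7:4  s8:4  s9:2  s10:2  s11:0 — peak 5.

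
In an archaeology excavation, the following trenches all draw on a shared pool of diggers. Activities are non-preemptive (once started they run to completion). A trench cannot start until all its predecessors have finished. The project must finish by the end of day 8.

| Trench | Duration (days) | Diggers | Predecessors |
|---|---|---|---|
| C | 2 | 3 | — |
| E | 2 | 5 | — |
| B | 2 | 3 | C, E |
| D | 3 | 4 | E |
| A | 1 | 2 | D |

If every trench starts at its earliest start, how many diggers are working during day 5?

4

At early start, day 5 has: D.
Demand: 4 = 4.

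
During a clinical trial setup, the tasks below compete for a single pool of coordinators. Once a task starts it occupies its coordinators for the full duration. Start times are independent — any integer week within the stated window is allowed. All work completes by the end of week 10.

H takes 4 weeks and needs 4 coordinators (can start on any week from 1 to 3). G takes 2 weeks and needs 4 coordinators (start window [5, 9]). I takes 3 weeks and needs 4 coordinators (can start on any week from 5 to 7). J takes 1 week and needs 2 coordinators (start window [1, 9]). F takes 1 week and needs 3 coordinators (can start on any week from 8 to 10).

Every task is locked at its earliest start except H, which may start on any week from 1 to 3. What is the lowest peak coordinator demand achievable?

8

H@1: w1:6  w2:4  w3:4  w4:4  w5:8  w6:8  w7:4  w8:3  w9:0  w10:0 → peak 8
H@2: w1:2  w2:4  w3:4  w4:4  w5:12  w6:8  w7:4  w8:3  w9:0  w10:0 → peak 12
H@3: w1:2  w2:0  w3:4  w4:4  w5:12  w6:12  w7:4  w8:3  w9:0  w10:0 → peak 12
Best is H@1, peak 8.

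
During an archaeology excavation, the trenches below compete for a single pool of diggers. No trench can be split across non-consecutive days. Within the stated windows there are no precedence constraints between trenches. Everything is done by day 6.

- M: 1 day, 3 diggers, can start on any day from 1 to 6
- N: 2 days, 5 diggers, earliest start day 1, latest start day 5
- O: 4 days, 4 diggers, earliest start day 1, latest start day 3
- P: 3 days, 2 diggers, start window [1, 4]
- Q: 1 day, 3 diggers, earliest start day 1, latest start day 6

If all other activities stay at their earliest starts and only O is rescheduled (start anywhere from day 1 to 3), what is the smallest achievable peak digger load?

O@1: d1:17  d2:11  d3:6  d4:4  d5:0  d6:0 → peak 17
O@2: d1:13  d2:11  d3:6  d4:4  d5:4  d6:0 → peak 13
O@3: d1:13  d2:7  d3:6  d4:4  d5:4  d6:4 → peak 13
Best is O@2, peak 13.

13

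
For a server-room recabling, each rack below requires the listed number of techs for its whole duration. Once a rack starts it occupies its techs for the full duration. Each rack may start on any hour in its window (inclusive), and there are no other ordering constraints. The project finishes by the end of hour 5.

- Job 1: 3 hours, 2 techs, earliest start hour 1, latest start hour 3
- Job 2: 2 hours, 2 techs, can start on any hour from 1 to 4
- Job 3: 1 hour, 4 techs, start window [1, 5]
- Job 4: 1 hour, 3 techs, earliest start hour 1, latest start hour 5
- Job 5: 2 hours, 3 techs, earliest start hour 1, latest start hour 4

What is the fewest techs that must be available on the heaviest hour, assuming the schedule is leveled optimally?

Early-start (Job 1@1, Job 2@1, Job 3@1, Job 4@1, Job 5@1) gives peak 14: h1:14  h2:7  h3:2  h4:0  h5:0.
Shift Job 2→3, Job 3→5, Job 4→4.
Schedule Job 1@1, Job 2@3, Job 3@5, Job 4@4, Job 5@1: h1:5  h2:5  h3:4  h4:5  h5:4 — peak 5.
Total tech-hours = 23 over 5 hours ⇒ peak ≥ ⌈23/5⌉ = 5, so 5 is optimal.

5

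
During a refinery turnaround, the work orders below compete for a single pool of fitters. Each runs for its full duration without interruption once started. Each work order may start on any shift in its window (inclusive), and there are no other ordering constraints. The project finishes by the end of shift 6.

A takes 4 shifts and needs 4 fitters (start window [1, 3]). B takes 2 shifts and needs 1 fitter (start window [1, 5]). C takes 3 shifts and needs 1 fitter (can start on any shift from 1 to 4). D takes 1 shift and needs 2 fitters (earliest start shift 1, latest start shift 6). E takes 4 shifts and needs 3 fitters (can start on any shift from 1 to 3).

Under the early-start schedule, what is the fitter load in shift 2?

9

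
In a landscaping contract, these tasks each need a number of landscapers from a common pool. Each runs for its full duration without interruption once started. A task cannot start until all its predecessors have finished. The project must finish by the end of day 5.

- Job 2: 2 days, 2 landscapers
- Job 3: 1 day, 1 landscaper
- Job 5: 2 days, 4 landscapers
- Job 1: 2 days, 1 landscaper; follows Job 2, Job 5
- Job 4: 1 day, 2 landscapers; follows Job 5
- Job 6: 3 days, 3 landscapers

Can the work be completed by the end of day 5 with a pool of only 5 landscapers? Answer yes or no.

Total landscaper-days = 26; over 5 days the average is 26/5 > 5, so some day must exceed 5.

no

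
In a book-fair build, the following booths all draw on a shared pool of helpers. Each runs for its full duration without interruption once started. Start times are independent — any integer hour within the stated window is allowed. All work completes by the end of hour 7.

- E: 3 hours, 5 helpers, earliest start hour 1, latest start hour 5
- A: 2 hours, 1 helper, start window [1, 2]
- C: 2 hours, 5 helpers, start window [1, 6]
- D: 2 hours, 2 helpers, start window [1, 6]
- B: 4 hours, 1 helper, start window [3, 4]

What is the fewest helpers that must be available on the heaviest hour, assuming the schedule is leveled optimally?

6

Early-start (E@1, A@1, C@1, D@1, B@3) gives peak 13: h1:13  h2:13  h3:6  h4:1  h5:1  h6:1  h7:0.
Shift C→4, D→6.
Schedule E@1, A@1, C@4, D@6, B@3: h1:6  h2:6  h3:6  h4:6  h5:6  h6:3  h7:2 — peak 6.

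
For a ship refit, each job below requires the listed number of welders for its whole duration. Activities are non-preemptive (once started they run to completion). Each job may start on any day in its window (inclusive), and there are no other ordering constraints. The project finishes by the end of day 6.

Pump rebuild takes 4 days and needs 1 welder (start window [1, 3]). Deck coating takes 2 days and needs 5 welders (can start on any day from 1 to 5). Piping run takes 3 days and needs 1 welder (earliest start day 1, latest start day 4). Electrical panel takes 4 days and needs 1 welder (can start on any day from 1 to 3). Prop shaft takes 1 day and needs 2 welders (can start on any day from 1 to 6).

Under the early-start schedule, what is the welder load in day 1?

At early start, day 1 has: Pump rebuild, Deck coating, Piping run, Electrical panel, Prop shaft.
Demand: 1 + 5 + 1 + 1 + 2 = 10.

10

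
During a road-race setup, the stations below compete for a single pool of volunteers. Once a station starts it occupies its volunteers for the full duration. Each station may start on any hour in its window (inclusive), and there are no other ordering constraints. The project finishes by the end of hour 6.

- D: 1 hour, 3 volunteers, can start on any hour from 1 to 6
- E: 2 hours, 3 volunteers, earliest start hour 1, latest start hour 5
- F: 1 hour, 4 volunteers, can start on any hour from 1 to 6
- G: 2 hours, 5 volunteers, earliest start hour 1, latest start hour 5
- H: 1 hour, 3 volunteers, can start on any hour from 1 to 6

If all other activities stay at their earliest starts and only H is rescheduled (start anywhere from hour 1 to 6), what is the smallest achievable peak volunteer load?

15

H@1: h1:18  h2:8  h3:0  h4:0  h5:0  h6:0 → peak 18
H@2: h1:15  h2:11  h3:0  h4:0  h5:0  h6:0 → peak 15
H@3: h1:15  h2:8  h3:3  h4:0  h5:0  h6:0 → peak 15
H@4: h1:15  h2:8  h3:0  h4:3  h5:0  h6:0 → peak 15
H@5: h1:15  h2:8  h3:0  h4:0  h5:3  h6:0 → peak 15
H@6: h1:15  h2:8  h3:0  h4:0  h5:0  h6:3 → peak 15
Best is H@2, peak 15.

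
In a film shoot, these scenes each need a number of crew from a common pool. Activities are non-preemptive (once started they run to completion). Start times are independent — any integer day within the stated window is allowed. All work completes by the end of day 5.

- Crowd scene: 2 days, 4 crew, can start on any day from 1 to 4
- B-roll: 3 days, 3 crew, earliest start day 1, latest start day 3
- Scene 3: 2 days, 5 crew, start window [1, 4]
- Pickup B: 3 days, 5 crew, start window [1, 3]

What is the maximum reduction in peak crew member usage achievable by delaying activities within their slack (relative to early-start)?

Early-start peak: d1:17  d2:17  d3:8  d4:0  d5:0 ⇒ 17.
Leveled (Crowd scene@1, B-roll@3, Scene 3@1, Pickup B@3): d1:9  d2:9  d3:8  d4:8  d5:8 ⇒ 9.
Reduction 17 − 9 = 8.

8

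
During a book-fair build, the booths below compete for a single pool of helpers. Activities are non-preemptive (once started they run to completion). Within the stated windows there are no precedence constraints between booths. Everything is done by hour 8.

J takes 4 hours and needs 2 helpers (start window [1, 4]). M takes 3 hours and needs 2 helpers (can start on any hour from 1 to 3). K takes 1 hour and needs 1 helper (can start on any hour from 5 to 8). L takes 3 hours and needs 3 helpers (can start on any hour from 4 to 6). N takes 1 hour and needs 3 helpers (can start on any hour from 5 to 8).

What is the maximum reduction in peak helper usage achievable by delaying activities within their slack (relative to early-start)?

3

Early-start peak: h1:4  h2:4  h3:4  h4:5  h5:7  h6:3  h7:0  h8:0 ⇒ 7.
Leveled (J@1, M@1, K@5, L@5, N@8): h1:4  h2:4  h3:4  h4:2  h5:4  h6:3  h7:3  h8:3 ⇒ 4.
Reduction 7 − 4 = 3.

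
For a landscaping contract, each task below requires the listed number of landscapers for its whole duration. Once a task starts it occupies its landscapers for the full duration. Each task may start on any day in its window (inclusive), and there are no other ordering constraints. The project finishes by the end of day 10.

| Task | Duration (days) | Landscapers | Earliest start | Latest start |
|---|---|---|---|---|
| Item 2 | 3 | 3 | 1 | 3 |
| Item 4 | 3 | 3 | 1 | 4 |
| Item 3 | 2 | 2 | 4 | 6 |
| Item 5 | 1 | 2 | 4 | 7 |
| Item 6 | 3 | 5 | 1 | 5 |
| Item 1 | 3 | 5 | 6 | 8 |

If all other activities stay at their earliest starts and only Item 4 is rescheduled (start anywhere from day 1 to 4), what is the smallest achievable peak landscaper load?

8

Item 4@1: d1:11  d2:11  d3:11  d4:4  d5:2  d6:5  d7:5  d8:5  d9:0  d10:0 → peak 11
Item 4@2: d1:8  d2:11  d3:11  d4:7  d5:2  d6:5  d7:5  d8:5  d9:0  d10:0 → peak 11
Item 4@3: d1:8  d2:8  d3:11  d4:7  d5:5  d6:5  d7:5  d8:5  d9:0  d10:0 → peak 11
Item 4@4: d1:8  d2:8  d3:8  d4:7  d5:5  d6:8  d7:5  d8:5  d9:0  d10:0 → peak 8
Best is Item 4@4, peak 8.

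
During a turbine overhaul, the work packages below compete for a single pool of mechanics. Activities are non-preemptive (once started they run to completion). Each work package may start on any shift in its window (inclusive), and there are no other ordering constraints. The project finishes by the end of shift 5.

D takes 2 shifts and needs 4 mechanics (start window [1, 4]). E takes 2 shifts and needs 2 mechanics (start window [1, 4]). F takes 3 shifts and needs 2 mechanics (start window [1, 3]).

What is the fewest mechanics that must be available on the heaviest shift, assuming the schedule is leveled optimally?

4

Early-start (D@1, E@1, F@1) gives peak 8: s1:8  s2:8  s3:2  s4:0  s5:0.
Shift E→3, F→3.
Schedule D@1, E@3, F@3: s1:4  s2:4  s3:4  s4:4  s5:2 — peak 4.
Total mechanic-shifts = 18 over 5 shifts ⇒ peak ≥ ⌈18/5⌉ = 4, so 4 is optimal.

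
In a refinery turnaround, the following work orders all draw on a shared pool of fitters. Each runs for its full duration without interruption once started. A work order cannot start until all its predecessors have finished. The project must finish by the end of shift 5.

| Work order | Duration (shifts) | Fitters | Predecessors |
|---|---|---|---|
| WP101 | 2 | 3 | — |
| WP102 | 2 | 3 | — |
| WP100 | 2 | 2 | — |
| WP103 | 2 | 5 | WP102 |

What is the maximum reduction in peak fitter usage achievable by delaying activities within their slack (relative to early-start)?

Early-start peak: s1:8  s2:8  s3:5  s4:5  s5:0 ⇒ 8.
Leveled (WP101@1, WP102@1, WP100@3, WP103@3): s1:6  s2:6  s3:7  s4:7  s5:0 ⇒ 7.
Reduction 8 − 7 = 1.

1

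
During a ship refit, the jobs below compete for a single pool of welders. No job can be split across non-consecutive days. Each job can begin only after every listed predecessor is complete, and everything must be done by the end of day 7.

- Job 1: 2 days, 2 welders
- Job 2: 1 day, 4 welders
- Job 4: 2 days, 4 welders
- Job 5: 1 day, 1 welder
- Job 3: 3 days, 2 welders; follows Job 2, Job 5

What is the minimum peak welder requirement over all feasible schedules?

4

Early-start (Job 1@1, Job 2@1, Job 4@1, Job 5@1, Job 3@2) gives peak 11: d1:11  d2:8  d3:2  d4:2  d5:0  d6:0  d7:0.
Shift Job 1→2, Job 4→6, Job 5→2, Job 3→3.
Schedule Job 1@2, Job 2@1, Job 4@6, Job 5@2, Job 3@3: d1:4  d2:3  d3:4  d4:2  d5:2  d6:4  d7:4 — peak 4.
Total welder-days = 23 over 7 days ⇒ peak ≥ ⌈23/7⌉ = 4, so 4 is optimal.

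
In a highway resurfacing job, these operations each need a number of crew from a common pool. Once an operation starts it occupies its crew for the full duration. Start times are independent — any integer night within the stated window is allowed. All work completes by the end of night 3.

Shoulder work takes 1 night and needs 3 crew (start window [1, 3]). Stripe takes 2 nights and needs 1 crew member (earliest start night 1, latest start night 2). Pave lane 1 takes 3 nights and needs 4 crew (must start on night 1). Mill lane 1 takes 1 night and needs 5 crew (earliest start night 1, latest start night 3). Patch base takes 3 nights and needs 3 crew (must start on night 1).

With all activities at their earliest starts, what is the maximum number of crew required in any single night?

16

Early-start schedule: Shoulder work@1, Stripe@1, Pave lane 1@1, Mill lane 1@1, Patch base@1.
Load per night: night 1: 16, night 2: 8, night 3: 7.
Peak is 16.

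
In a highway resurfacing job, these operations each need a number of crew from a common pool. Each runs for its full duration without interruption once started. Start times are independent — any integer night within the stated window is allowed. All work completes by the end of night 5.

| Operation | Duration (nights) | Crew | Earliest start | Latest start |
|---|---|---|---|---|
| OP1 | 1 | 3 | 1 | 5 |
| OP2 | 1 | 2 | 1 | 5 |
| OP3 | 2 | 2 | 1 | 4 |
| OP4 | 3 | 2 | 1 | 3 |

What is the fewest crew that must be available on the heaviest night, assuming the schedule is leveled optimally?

4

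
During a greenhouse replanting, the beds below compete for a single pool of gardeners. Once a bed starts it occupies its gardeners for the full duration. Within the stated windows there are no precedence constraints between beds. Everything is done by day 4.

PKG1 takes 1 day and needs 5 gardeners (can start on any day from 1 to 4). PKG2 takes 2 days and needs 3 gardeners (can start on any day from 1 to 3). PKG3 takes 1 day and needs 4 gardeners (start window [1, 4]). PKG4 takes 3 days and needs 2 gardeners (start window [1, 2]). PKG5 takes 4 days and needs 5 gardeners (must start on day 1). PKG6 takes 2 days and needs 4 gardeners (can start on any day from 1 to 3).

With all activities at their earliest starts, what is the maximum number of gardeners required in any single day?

23

Early-start schedule: PKG1@1, PKG2@1, PKG3@1, PKG4@1, PKG5@1, PKG6@1.
Load per day: day 1: 23, day 2: 14, day 3: 7, day 4: 5.
Peak is 23.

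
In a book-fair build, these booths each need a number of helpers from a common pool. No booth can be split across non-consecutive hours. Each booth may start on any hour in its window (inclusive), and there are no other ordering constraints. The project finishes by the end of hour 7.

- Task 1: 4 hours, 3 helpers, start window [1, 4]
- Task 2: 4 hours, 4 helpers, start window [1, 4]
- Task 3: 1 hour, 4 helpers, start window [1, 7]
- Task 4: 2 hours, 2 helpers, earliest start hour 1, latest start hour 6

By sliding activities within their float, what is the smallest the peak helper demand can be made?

Early-start (Task 1@1, Task 2@1, Task 3@1, Task 4@1) gives peak 13: h1:13  h2:9  h3:7  h4:7  h5:0  h6:0  h7:0.
Shift Task 3→5, Task 4→5.
Schedule Task 1@1, Task 2@1, Task 3@5, Task 4@5: h1:7  h2:7  h3:7  h4:7  h5:6  h6:2  h7:0 — peak 7.

7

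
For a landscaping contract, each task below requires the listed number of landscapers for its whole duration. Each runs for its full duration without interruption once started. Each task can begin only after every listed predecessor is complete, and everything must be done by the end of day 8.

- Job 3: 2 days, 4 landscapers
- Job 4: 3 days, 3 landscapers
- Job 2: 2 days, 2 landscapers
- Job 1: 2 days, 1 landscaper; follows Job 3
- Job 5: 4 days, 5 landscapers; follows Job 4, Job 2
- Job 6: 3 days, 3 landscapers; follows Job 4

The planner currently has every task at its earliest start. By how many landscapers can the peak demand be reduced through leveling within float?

Early-start peak: d1:9  d2:9  d3:4  d4:9  d5:8  d6:8  d7:5  d8:0 ⇒ 9.
Leveled (Job 3@1, Job 4@1, Job 2@3, Job 1@3, Job 5@5, Job 6@4): d1:7  d2:7  d3:6  d4:6  d5:8  d6:8  d7:5  d8:5 ⇒ 8.
Reduction 9 − 8 = 1.

1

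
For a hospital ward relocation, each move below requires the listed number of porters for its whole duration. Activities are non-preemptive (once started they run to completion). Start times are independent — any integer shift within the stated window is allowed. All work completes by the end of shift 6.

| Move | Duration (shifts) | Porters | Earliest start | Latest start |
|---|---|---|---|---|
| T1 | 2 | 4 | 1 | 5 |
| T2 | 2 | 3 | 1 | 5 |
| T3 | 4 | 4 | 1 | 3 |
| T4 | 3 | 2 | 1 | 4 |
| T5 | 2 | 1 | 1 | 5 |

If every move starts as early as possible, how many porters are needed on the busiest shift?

14

Early-start schedule: T1@1, T2@1, T3@1, T4@1, T5@1.
Load per shift: shift 1: 14, shift 2: 14, shift 3: 6, shift 4: 4, shift 5: 0, shift 6: 0.
Peak is 14.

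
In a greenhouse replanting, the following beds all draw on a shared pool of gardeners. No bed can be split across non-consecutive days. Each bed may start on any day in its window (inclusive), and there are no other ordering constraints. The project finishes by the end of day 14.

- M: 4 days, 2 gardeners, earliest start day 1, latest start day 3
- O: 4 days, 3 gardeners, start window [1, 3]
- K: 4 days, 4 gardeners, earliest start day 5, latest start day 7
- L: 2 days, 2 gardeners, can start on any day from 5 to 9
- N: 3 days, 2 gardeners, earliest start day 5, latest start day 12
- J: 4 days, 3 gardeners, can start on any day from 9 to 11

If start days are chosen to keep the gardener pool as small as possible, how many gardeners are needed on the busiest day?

5

Early-start (M@1, O@1, K@5, L@5, N@5, J@9) gives peak 8: d1:5  d2:5  d3:5  d4:5  d5:8  d6:8  d7:6  d8:4  d9:3  d10:3  d11:3  d12:3  d13:0  d14:0.
Shift L→9, N→9, J→11.
Schedule M@1, O@1, K@5, L@9, N@9, J@11: d1:5  d2:5  d3:5  d4:5  d5:4  d6:4  d7:4  d8:4  d9:4  d10:4  d11:5  d12:3  d13:3  d14:3 — peak 5.
Total gardener-days = 58 over 14 days ⇒ peak ≥ ⌈58/14⌉ = 5, so 5 is optimal.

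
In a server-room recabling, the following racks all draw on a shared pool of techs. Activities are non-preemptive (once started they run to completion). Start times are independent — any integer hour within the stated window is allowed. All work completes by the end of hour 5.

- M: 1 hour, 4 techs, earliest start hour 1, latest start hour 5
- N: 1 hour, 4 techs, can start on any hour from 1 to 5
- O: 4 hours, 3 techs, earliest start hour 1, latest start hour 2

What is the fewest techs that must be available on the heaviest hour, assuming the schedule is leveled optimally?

Early-start (M@1, N@1, O@1) gives peak 11: h1:11  h2:3  h3:3  h4:3  h5:0.
Shift N→2.
Schedule M@1, N@2, O@1: h1:7  h2:7  h3:3  h4:3  h5:0 — peak 7.

7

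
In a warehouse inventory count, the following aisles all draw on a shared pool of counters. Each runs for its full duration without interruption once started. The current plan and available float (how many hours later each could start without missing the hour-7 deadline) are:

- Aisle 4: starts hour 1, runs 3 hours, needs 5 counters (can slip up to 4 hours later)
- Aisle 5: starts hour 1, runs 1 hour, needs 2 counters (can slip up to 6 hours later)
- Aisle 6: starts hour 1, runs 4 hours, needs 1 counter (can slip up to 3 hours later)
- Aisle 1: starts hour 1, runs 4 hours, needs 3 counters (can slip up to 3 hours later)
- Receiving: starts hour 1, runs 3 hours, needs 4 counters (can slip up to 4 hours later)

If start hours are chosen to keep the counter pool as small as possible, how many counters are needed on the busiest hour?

Early-start (Aisle 4@1, Aisle 5@1, Aisle 6@1, Aisle 1@1, Receiving@1) gives peak 15: h1:15  h2:13  h3:13  h4:4  h5:0  h6:0  h7:0.
Shift Aisle 5→4, Aisle 1→4, Receiving→5.
Schedule Aisle 4@1, Aisle 5@4, Aisle 6@1, Aisle 1@4, Receiving@5: h1:6  h2:6  h3:6  h4:6  h5:7  h6:7  h7:7 — peak 7.
Total counter-hours = 45 over 7 hours ⇒ peak ≥ ⌈45/7⌉ = 7, so 7 is optimal.

7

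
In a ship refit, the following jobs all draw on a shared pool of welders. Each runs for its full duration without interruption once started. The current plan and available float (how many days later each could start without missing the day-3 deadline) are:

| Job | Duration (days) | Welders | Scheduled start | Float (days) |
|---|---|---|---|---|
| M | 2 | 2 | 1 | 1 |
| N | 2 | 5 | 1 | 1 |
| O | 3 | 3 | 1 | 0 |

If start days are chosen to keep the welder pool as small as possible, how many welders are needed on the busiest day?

10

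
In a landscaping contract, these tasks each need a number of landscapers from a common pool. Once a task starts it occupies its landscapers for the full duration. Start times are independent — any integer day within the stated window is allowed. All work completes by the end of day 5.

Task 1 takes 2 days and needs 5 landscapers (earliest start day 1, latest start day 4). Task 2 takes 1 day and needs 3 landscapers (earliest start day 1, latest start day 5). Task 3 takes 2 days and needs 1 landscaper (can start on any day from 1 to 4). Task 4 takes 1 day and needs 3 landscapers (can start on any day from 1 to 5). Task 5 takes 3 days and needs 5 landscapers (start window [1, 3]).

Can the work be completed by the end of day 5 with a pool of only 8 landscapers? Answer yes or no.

yes

Schedule Task 1@1, Task 2@1, Task 3@2, Task 4@4, Task 5@3: d1:8  d2:6  d3:6  d4:8  d5:5 — peak 8 ≤ 8.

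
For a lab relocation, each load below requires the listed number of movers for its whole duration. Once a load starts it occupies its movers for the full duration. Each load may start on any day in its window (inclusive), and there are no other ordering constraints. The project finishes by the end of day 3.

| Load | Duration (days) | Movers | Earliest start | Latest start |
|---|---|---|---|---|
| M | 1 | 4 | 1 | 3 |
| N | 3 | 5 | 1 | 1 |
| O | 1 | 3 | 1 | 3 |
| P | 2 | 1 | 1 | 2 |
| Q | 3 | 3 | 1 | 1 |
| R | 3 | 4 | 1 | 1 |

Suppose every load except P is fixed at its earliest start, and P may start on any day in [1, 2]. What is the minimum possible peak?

P@1: d1:20  d2:13  d3:12 → peak 20
P@2: d1:19  d2:13  d3:13 → peak 19
Best is P@2, peak 19.

19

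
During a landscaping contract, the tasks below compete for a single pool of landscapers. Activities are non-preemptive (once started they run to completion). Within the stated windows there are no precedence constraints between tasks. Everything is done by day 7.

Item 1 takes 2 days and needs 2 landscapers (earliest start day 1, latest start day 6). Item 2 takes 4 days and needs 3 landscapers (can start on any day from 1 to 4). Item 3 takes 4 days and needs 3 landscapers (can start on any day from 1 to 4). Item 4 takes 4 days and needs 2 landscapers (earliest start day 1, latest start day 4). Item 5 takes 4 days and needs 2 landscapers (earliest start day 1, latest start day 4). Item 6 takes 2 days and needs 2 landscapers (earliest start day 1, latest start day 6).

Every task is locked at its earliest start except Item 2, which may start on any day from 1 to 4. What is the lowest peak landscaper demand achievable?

11

Item 2@1: d1:14  d2:14  d3:10  d4:10  d5:0  d6:0  d7:0 → peak 14
Item 2@2: d1:11  d2:14  d3:10  d4:10  d5:3  d6:0  d7:0 → peak 14
Item 2@3: d1:11  d2:11  d3:10  d4:10  d5:3  d6:3  d7:0 → peak 11
Item 2@4: d1:11  d2:11  d3:7  d4:10  d5:3  d6:3  d7:3 → peak 11
Best is Item 2@3, peak 11.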